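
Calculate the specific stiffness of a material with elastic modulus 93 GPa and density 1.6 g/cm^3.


Specific stiffness = E/rho = 93/1.6 = 58.1 GPa/(g/cm^3)

58.1 GPa/(g/cm^3)


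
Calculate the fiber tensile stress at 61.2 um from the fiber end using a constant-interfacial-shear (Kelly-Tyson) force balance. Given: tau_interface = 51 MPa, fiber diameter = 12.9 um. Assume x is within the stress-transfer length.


Force balance: sigma_f * (pi*d^2/4) = tau * (pi*d) * x  ->  sigma_f = 4 * tau * x / d
sigma_f = 4 * 51 * 61.2 / 12.9 = 967.8 MPa

967.8 MPa


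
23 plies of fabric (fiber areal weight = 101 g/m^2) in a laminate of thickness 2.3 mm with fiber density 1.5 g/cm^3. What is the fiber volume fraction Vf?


Vf = n * FAW / (rho_f * h * 1000) = 23 * 101 / (1.5 * 2.3 * 1000) = 0.6733

0.6733


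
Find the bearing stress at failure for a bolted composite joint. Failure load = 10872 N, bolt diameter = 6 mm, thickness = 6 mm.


sigma_br = F/(d*h) = 10872/(6*6) = 302.0 MPa

302.0 MPa


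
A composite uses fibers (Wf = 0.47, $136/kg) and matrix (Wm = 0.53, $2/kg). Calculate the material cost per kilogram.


Cost = cost_f*Wf + cost_m*Wm = 136*0.47 + 2*0.53 = $64.98/kg

$64.98/kg


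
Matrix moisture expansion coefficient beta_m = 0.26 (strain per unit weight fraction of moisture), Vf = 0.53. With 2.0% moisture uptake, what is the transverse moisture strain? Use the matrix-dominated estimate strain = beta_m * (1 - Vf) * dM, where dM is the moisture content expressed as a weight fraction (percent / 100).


dM = 2.0/100 = 0.02
strain = beta_m * (1-Vf) * dM = 0.26 * 0.47 * 0.02 = 0.002444

0.002444


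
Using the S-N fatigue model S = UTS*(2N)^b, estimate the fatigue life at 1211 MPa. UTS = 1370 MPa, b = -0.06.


N = 0.5 * (S/UTS)^(1/b) = 0.5 * (1211/1370)^(1/-0.06) = 3.9076 cycles

3.9076 cycles


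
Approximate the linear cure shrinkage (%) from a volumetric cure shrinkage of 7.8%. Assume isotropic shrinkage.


Linear shrinkage ≈ vol_shrink/3 = 7.8/3 = 2.6%

2.6%


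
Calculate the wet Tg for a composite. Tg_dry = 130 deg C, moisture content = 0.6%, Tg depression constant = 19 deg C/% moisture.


Tg_wet = Tg_dry - k*moisture = 130 - 19*0.6 = 118.6 deg C

118.6 deg C


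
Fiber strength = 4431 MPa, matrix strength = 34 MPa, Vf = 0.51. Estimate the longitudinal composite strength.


sigma_1 = sigma_f*Vf + sigma_m*(1-Vf) = 4431*0.51 + 34*0.49 = 2276.5 MPa

2276.5 MPa


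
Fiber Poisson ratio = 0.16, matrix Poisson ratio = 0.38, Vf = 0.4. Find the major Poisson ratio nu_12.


nu_12 = nu_f*Vf + nu_m*(1-Vf) = 0.16*0.4 + 0.38*0.6 = 0.292

0.292


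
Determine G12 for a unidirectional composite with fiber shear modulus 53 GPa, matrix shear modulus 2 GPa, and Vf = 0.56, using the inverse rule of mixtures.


1/G12 = Vf/Gf + (1-Vf)/Gm = 0.56/53 + 0.44/2
G12 = 4.34 GPa

4.34 GPa


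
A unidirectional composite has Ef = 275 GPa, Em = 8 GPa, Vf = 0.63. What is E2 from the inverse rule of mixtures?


1/E2 = Vf/Ef + (1-Vf)/Em = 0.63/275 + 0.37/8
E2 = 20.6 GPa

20.6 GPa


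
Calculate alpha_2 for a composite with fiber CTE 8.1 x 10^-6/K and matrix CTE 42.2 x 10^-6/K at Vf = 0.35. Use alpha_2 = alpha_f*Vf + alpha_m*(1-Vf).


alpha_2 = alpha_f*Vf + alpha_m*(1-Vf) = 8.1*0.35 + 42.2*0.65 = 30.3 x 10^-6/K

30.3 x 10^-6/K


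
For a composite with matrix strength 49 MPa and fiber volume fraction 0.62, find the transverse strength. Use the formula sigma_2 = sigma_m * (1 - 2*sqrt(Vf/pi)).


factor = 1 - 2*sqrt(0.62/pi) = 0.1115
sigma_2 = 49 * 0.1115 = 5.46 MPa

5.46 MPa


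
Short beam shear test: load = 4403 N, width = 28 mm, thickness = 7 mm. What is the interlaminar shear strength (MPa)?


ILSS = 3F/(4bh) = 3*4403/(4*28*7) = 16.85 MPa

16.85 MPa


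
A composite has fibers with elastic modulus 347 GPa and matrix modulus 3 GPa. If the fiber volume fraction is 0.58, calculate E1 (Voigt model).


E1 = Ef*Vf + Em*(1-Vf) = 347*0.58 + 3*0.42 = 202.52 GPa

202.52 GPa


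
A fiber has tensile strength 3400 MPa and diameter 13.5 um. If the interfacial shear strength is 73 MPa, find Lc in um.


Lc = sigma_f * d / (2 * tau_i) = 3400 * 13.5 / (2 * 73) = 314.4 um

314.4 um


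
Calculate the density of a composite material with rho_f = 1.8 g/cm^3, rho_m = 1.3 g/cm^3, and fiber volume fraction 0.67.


rho_c = rho_f*Vf + rho_m*(1-Vf) = 1.8*0.67 + 1.3*0.33 = 1.635 g/cm^3

1.635 g/cm^3


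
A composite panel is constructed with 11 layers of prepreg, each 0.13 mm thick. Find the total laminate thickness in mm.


h = n * t_ply = 11 * 0.13 = 1.43 mm

1.43 mm


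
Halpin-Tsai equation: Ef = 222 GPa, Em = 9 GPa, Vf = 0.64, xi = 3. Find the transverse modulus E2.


eta = (Ef/Em - 1)/(Ef/Em + xi) = (24.6667 - 1)/(24.6667 + 3) = 0.8554
E2 = Em*(1+xi*eta*Vf)/(1-eta*Vf) = 52.55 GPa

52.55 GPa


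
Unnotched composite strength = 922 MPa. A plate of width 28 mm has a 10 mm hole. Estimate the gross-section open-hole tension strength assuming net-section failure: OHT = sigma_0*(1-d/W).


OHT = sigma_0*(1-d/W) = 922*(1-10/28) = 592.7 MPa

592.7 MPa


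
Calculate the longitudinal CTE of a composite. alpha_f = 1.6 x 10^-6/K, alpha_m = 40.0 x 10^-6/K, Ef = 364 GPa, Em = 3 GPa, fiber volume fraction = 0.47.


E1 = Ef*Vf + Em*(1-Vf) = 172.67
alpha_1 = (alpha_f*Ef*Vf + alpha_m*Em*(1-Vf))/E1 = 1.95 x 10^-6/K

1.95 x 10^-6/K


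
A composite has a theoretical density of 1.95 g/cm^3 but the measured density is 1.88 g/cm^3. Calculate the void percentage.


Void% = (rho_theo - rho_actual)/rho_theo * 100 = (1.95 - 1.88)/1.95 * 100 = 3.59%

3.59%


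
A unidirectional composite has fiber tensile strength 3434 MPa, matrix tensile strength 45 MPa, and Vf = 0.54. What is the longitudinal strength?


sigma_1 = sigma_f*Vf + sigma_m*(1-Vf) = 3434*0.54 + 45*0.46 = 1875.1 MPa

1875.1 MPa


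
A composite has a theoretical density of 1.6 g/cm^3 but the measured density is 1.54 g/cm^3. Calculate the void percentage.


Void% = (rho_theo - rho_actual)/rho_theo * 100 = (1.6 - 1.54)/1.6 * 100 = 3.75%

3.75%


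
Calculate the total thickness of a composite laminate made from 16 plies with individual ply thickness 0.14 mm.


h = n * t_ply = 16 * 0.14 = 2.24 mm

2.24 mm


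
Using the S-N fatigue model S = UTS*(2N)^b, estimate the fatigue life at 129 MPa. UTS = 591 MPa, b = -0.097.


N = 0.5 * (S/UTS)^(1/b) = 0.5 * (129/591)^(1/-0.097) = 3.2612e+06 cycles

3.2612e+06 cycles


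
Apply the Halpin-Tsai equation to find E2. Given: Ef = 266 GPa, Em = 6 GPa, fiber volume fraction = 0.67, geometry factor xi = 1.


eta = (Ef/Em - 1)/(Ef/Em + xi) = (44.3333 - 1)/(44.3333 + 1) = 0.9559
E2 = Em*(1+xi*eta*Vf)/(1-eta*Vf) = 27.37 GPa

27.37 GPa


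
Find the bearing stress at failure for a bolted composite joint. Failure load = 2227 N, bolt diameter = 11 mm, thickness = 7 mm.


sigma_br = F/(d*h) = 2227/(11*7) = 28.9 MPa

28.9 MPa


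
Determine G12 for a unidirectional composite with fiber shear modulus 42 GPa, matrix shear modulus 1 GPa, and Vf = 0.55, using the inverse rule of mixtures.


1/G12 = Vf/Gf + (1-Vf)/Gm = 0.55/42 + 0.45/1
G12 = 2.16 GPa

2.16 GPa


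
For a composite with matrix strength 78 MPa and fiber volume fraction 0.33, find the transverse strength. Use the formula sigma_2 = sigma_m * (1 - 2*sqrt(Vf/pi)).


factor = 1 - 2*sqrt(0.33/pi) = 0.3518
sigma_2 = 78 * 0.3518 = 27.44 MPa

27.44 MPa


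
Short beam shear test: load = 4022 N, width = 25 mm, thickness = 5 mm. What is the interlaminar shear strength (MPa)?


ILSS = 3F/(4bh) = 3*4022/(4*25*5) = 24.13 MPa

24.13 MPa


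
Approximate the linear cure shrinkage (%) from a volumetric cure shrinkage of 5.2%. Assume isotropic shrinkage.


Linear shrinkage ≈ vol_shrink/3 = 5.2/3 = 1.733%

1.733%


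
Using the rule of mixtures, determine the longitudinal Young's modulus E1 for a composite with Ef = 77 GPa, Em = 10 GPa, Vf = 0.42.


E1 = Ef*Vf + Em*(1-Vf) = 77*0.42 + 10*0.58 = 38.14 GPa

38.14 GPa


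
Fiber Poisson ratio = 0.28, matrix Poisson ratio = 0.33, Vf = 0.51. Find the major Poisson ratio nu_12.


nu_12 = nu_f*Vf + nu_m*(1-Vf) = 0.28*0.51 + 0.33*0.49 = 0.3045

0.3045


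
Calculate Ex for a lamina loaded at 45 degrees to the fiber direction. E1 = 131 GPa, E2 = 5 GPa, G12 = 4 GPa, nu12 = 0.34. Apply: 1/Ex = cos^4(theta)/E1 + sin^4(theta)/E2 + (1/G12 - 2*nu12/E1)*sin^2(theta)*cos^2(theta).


cos^4(45) = 0.25, sin^4(45) = 0.25, sin^2(45)*cos^2(45) = 0.25
1/G12 - 2*nu12/E1 = 1/4 - 2*0.34/131 = 0.244809 GPa^-1
1/Ex = 0.25/131 + 0.25/5 + 0.244809*0.25 = 0.1131107 GPa^-1
Ex = 8.84 GPa

8.84 GPa


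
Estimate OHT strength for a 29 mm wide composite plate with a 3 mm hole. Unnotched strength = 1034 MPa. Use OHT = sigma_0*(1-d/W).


OHT = sigma_0*(1-d/W) = 1034*(1-3/29) = 927.0 MPa

927.0 MPa


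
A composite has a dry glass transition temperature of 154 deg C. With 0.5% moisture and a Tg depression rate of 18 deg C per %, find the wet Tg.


Tg_wet = Tg_dry - k*moisture = 154 - 18*0.5 = 145.0 deg C

145.0 deg C


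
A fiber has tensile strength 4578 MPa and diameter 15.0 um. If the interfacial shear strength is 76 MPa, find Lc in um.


Lc = sigma_f * d / (2 * tau_i) = 4578 * 15.0 / (2 * 76) = 451.8 um

451.8 um


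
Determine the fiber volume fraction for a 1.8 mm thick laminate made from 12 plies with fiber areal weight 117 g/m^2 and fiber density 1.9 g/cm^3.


Vf = n * FAW / (rho_f * h * 1000) = 12 * 117 / (1.9 * 1.8 * 1000) = 0.4105

0.4105


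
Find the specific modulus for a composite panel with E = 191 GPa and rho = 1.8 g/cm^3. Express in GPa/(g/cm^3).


Specific stiffness = E/rho = 191/1.8 = 106.1 GPa/(g/cm^3)

106.1 GPa/(g/cm^3)


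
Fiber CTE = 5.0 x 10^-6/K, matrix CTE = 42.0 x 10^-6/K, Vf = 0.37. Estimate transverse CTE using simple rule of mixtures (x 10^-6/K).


alpha_2 = alpha_f*Vf + alpha_m*(1-Vf) = 5.0*0.37 + 42.0*0.63 = 28.3 x 10^-6/K

28.3 x 10^-6/K


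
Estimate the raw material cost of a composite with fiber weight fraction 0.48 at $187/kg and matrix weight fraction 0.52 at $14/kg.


Cost = cost_f*Wf + cost_m*Wm = 187*0.48 + 14*0.52 = $97.04/kg

$97.04/kg


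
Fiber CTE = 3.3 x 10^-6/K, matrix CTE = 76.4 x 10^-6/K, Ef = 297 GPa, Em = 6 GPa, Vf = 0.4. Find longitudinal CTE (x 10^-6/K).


E1 = Ef*Vf + Em*(1-Vf) = 122.4
alpha_1 = (alpha_f*Ef*Vf + alpha_m*Em*(1-Vf))/E1 = 5.45 x 10^-6/K

5.45 x 10^-6/K


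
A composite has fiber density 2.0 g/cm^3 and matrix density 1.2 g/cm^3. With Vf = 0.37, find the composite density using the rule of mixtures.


rho_c = rho_f*Vf + rho_m*(1-Vf) = 2.0*0.37 + 1.2*0.63 = 1.496 g/cm^3

1.496 g/cm^3


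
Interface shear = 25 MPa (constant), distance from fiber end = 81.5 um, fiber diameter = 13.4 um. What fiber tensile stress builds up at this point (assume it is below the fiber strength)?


Force balance: sigma_f * (pi*d^2/4) = tau * (pi*d) * x  ->  sigma_f = 4 * tau * x / d
sigma_f = 4 * 25 * 81.5 / 13.4 = 608.2 MPa

608.2 MPa


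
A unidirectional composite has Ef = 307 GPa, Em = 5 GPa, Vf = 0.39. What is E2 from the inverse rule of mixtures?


1/E2 = Vf/Ef + (1-Vf)/Em = 0.39/307 + 0.61/5
E2 = 8.11 GPa

8.11 GPa


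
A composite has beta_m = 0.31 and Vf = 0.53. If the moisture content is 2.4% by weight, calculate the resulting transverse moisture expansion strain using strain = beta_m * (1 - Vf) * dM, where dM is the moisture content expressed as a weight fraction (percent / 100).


dM = 2.4/100 = 0.024
strain = beta_m * (1-Vf) * dM = 0.31 * 0.47 * 0.024 = 0.0034968

0.0034968


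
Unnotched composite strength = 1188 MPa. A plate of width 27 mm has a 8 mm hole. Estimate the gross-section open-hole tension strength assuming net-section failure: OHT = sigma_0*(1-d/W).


OHT = sigma_0*(1-d/W) = 1188*(1-8/27) = 836.0 MPa

836.0 MPa


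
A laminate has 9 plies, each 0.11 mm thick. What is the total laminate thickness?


h = n * t_ply = 9 * 0.11 = 0.99 mm

0.99 mm


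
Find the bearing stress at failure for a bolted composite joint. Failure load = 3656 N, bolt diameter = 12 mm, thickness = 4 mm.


sigma_br = F/(d*h) = 3656/(12*4) = 76.2 MPa

76.2 MPa


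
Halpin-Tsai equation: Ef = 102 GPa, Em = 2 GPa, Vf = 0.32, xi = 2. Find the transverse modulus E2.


eta = (Ef/Em - 1)/(Ef/Em + xi) = (51.0 - 1)/(51.0 + 2) = 0.9434
E2 = Em*(1+xi*eta*Vf)/(1-eta*Vf) = 4.59 GPa

4.59 GPa


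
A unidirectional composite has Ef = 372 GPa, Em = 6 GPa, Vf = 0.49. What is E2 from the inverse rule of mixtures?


1/E2 = Vf/Ef + (1-Vf)/Em = 0.49/372 + 0.51/6
E2 = 11.59 GPa

11.59 GPa


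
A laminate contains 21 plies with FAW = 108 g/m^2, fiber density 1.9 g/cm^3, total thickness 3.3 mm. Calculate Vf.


Vf = n * FAW / (rho_f * h * 1000) = 21 * 108 / (1.9 * 3.3 * 1000) = 0.3617

0.3617


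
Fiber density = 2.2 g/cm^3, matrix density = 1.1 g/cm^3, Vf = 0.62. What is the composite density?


rho_c = rho_f*Vf + rho_m*(1-Vf) = 2.2*0.62 + 1.1*0.38 = 1.782 g/cm^3

1.782 g/cm^3


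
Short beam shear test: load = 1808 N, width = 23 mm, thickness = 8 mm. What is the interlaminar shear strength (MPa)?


ILSS = 3F/(4bh) = 3*1808/(4*23*8) = 7.37 MPa

7.37 MPa


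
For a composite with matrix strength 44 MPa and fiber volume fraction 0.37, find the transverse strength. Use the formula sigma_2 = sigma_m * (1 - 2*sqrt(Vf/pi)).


factor = 1 - 2*sqrt(0.37/pi) = 0.3136
sigma_2 = 44 * 0.3136 = 13.8 MPa

13.8 MPa


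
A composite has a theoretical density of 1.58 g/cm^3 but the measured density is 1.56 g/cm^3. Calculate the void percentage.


Void% = (rho_theo - rho_actual)/rho_theo * 100 = (1.58 - 1.56)/1.58 * 100 = 1.27%

1.27%


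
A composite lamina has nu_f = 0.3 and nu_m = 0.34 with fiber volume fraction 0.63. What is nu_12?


nu_12 = nu_f*Vf + nu_m*(1-Vf) = 0.3*0.63 + 0.34*0.37 = 0.3148

0.3148


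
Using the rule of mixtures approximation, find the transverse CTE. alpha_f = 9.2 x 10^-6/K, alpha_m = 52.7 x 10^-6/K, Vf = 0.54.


alpha_2 = alpha_f*Vf + alpha_m*(1-Vf) = 9.2*0.54 + 52.7*0.46 = 29.2 x 10^-6/K

29.2 x 10^-6/K


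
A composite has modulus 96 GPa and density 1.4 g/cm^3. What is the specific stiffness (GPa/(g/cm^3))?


Specific stiffness = E/rho = 96/1.4 = 68.6 GPa/(g/cm^3)

68.6 GPa/(g/cm^3)


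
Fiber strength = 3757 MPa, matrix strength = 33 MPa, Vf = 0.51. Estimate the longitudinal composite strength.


sigma_1 = sigma_f*Vf + sigma_m*(1-Vf) = 3757*0.51 + 33*0.49 = 1932.2 MPa

1932.2 MPa


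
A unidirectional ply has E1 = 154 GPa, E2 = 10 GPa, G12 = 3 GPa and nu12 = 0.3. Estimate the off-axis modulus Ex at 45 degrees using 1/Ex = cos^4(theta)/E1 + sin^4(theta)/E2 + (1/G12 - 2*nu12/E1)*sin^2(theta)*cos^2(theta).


cos^4(45) = 0.25, sin^4(45) = 0.25, sin^2(45)*cos^2(45) = 0.25
1/G12 - 2*nu12/E1 = 1/3 - 2*0.3/154 = 0.329437 GPa^-1
1/Ex = 0.25/154 + 0.25/10 + 0.329437*0.25 = 0.1089827 GPa^-1
Ex = 9.18 GPa

9.18 GPa


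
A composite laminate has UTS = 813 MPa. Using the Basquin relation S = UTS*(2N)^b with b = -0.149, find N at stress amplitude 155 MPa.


N = 0.5 * (S/UTS)^(1/b) = 0.5 * (155/813)^(1/-0.149) = 33850.5941 cycles

33850.5941 cycles


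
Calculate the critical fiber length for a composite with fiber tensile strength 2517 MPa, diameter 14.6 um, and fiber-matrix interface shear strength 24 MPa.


Lc = sigma_f * d / (2 * tau_i) = 2517 * 14.6 / (2 * 24) = 765.6 um

765.6 um


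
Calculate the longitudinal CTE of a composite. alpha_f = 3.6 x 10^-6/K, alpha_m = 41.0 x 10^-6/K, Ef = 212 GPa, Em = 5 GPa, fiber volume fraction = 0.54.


E1 = Ef*Vf + Em*(1-Vf) = 116.78
alpha_1 = (alpha_f*Ef*Vf + alpha_m*Em*(1-Vf))/E1 = 4.34 x 10^-6/K

4.34 x 10^-6/K


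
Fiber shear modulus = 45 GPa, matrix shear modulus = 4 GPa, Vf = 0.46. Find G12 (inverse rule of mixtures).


1/G12 = Vf/Gf + (1-Vf)/Gm = 0.46/45 + 0.54/4
G12 = 6.89 GPa

6.89 GPa


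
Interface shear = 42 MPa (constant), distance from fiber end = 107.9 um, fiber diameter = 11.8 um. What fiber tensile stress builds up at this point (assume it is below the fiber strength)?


Force balance: sigma_f * (pi*d^2/4) = tau * (pi*d) * x  ->  sigma_f = 4 * tau * x / d
sigma_f = 4 * 42 * 107.9 / 11.8 = 1536.2 MPa

1536.2 MPa


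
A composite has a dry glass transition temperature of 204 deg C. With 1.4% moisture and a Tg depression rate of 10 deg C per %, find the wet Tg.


Tg_wet = Tg_dry - k*moisture = 204 - 10*1.4 = 190.0 deg C

190.0 deg C


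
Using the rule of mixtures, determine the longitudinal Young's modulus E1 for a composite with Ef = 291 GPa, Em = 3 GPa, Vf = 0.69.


E1 = Ef*Vf + Em*(1-Vf) = 291*0.69 + 3*0.31 = 201.72 GPa

201.72 GPa


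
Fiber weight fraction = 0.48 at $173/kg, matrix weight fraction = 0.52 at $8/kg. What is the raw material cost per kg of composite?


Cost = cost_f*Wf + cost_m*Wm = 173*0.48 + 8*0.52 = $87.2/kg

$87.2/kg


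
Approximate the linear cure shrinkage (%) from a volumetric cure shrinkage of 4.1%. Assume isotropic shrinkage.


Linear shrinkage ≈ vol_shrink/3 = 4.1/3 = 1.367%

1.367%


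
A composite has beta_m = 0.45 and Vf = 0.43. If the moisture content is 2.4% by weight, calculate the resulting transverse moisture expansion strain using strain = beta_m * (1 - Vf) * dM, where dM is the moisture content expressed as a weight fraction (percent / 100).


dM = 2.4/100 = 0.024
strain = beta_m * (1-Vf) * dM = 0.45 * 0.57 * 0.024 = 0.006156

0.006156


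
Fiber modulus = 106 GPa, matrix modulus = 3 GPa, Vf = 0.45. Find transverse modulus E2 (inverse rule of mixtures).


1/E2 = Vf/Ef + (1-Vf)/Em = 0.45/106 + 0.55/3
E2 = 5.33 GPa

5.33 GPa


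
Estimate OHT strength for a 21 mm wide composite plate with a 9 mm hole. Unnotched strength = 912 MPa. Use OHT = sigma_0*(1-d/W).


OHT = sigma_0*(1-d/W) = 912*(1-9/21) = 521.1 MPa

521.1 MPa


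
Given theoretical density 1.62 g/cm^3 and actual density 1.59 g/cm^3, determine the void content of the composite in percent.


Void% = (rho_theo - rho_actual)/rho_theo * 100 = (1.62 - 1.59)/1.62 * 100 = 1.85%

1.85%


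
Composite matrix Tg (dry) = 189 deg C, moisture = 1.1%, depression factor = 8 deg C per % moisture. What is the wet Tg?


Tg_wet = Tg_dry - k*moisture = 189 - 8*1.1 = 180.2 deg C

180.2 deg C


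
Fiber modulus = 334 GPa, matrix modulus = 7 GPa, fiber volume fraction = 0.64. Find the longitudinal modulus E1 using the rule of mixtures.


E1 = Ef*Vf + Em*(1-Vf) = 334*0.64 + 7*0.36 = 216.28 GPa

216.28 GPa


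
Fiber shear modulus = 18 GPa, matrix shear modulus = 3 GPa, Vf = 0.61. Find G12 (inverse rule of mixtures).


1/G12 = Vf/Gf + (1-Vf)/Gm = 0.61/18 + 0.39/3
G12 = 6.1 GPa

6.1 GPa


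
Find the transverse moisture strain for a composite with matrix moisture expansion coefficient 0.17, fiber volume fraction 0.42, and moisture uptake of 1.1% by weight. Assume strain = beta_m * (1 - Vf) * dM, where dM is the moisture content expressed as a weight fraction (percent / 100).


dM = 1.1/100 = 0.011
strain = beta_m * (1-Vf) * dM = 0.17 * 0.58 * 0.011 = 0.0010846

0.0010846


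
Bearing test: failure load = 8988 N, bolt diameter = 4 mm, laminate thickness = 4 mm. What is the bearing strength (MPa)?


sigma_br = F/(d*h) = 8988/(4*4) = 561.8 MPa

561.8 MPa


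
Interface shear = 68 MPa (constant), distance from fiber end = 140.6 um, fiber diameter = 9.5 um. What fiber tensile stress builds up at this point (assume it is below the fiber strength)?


Force balance: sigma_f * (pi*d^2/4) = tau * (pi*d) * x  ->  sigma_f = 4 * tau * x / d
sigma_f = 4 * 68 * 140.6 / 9.5 = 4025.6 MPa

4025.6 MPa


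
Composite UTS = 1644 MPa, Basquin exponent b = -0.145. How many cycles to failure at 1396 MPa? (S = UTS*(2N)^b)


N = 0.5 * (S/UTS)^(1/b) = 0.5 * (1396/1644)^(1/-0.145) = 1.5443 cycles

1.5443 cycles


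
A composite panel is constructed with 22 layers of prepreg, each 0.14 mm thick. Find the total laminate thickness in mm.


h = n * t_ply = 22 * 0.14 = 3.08 mm

3.08 mm


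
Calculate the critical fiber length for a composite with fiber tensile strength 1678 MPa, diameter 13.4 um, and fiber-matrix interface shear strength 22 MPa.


Lc = sigma_f * d / (2 * tau_i) = 1678 * 13.4 / (2 * 22) = 511.0 um

511.0 um


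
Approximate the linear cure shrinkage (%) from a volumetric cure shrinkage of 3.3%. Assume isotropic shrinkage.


Linear shrinkage ≈ vol_shrink/3 = 3.3/3 = 1.1%

1.1%


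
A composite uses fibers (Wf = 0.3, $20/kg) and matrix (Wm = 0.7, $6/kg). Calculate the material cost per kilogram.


Cost = cost_f*Wf + cost_m*Wm = 20*0.3 + 6*0.7 = $10.2/kg

$10.2/kg


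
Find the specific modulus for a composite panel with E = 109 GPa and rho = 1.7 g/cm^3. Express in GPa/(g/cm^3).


Specific stiffness = E/rho = 109/1.7 = 64.1 GPa/(g/cm^3)

64.1 GPa/(g/cm^3)


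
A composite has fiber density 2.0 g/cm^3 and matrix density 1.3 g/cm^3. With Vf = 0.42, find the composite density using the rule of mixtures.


rho_c = rho_f*Vf + rho_m*(1-Vf) = 2.0*0.42 + 1.3*0.58 = 1.594 g/cm^3

1.594 g/cm^3


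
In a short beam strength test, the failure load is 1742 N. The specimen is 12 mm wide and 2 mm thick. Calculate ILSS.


ILSS = 3F/(4bh) = 3*1742/(4*12*2) = 54.44 MPa

54.44 MPa


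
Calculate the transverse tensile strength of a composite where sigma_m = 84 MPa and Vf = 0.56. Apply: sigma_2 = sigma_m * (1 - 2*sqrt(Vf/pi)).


factor = 1 - 2*sqrt(0.56/pi) = 0.1556
sigma_2 = 84 * 0.1556 = 13.07 MPa

13.07 MPa


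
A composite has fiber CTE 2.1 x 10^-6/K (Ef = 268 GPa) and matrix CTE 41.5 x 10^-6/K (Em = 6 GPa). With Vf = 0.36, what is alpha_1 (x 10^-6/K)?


E1 = Ef*Vf + Em*(1-Vf) = 100.32
alpha_1 = (alpha_f*Ef*Vf + alpha_m*Em*(1-Vf))/E1 = 3.61 x 10^-6/K

3.61 x 10^-6/K


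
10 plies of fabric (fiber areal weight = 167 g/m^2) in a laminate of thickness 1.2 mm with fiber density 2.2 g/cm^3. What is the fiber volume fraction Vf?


Vf = n * FAW / (rho_f * h * 1000) = 10 * 167 / (2.2 * 1.2 * 1000) = 0.6326

0.6326


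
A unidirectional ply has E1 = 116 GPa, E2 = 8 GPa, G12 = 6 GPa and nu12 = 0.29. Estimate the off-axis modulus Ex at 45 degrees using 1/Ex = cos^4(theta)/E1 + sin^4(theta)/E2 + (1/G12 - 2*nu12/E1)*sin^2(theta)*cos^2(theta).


cos^4(45) = 0.25, sin^4(45) = 0.25, sin^2(45)*cos^2(45) = 0.25
1/G12 - 2*nu12/E1 = 1/6 - 2*0.29/116 = 0.161667 GPa^-1
1/Ex = 0.25/116 + 0.25/8 + 0.161667*0.25 = 0.0738218 GPa^-1
Ex = 13.55 GPa

13.55 GPa


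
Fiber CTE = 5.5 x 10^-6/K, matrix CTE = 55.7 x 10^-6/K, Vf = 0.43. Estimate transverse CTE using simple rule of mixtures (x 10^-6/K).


alpha_2 = alpha_f*Vf + alpha_m*(1-Vf) = 5.5*0.43 + 55.7*0.57 = 34.1 x 10^-6/K

34.1 x 10^-6/K


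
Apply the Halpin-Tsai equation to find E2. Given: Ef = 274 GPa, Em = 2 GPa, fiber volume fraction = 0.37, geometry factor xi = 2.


eta = (Ef/Em - 1)/(Ef/Em + xi) = (137.0 - 1)/(137.0 + 2) = 0.9784
E2 = Em*(1+xi*eta*Vf)/(1-eta*Vf) = 5.4 GPa

5.4 GPa


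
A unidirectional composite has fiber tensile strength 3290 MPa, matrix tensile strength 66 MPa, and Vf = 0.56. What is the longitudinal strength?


sigma_1 = sigma_f*Vf + sigma_m*(1-Vf) = 3290*0.56 + 66*0.44 = 1871.4 MPa

1871.4 MPa


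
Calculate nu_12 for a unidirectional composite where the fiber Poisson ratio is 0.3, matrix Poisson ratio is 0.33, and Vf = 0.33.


nu_12 = nu_f*Vf + nu_m*(1-Vf) = 0.3*0.33 + 0.33*0.67 = 0.3201

0.3201


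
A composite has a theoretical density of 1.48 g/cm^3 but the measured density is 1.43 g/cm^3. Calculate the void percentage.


Void% = (rho_theo - rho_actual)/rho_theo * 100 = (1.48 - 1.43)/1.48 * 100 = 3.38%

3.38%


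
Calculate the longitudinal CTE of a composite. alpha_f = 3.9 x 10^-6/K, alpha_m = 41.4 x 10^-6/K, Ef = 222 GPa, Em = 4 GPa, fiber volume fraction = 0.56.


E1 = Ef*Vf + Em*(1-Vf) = 126.08
alpha_1 = (alpha_f*Ef*Vf + alpha_m*Em*(1-Vf))/E1 = 4.42 x 10^-6/K

4.42 x 10^-6/K


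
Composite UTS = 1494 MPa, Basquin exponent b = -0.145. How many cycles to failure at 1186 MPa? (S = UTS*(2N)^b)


N = 0.5 * (S/UTS)^(1/b) = 0.5 * (1186/1494)^(1/-0.145) = 2.4573 cycles

2.4573 cycles


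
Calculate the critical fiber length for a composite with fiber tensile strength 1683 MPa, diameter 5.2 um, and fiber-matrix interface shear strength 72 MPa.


Lc = sigma_f * d / (2 * tau_i) = 1683 * 5.2 / (2 * 72) = 60.8 um

60.8 um


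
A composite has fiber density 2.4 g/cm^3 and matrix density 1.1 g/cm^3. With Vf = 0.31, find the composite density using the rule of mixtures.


rho_c = rho_f*Vf + rho_m*(1-Vf) = 2.4*0.31 + 1.1*0.69 = 1.503 g/cm^3

1.503 g/cm^3


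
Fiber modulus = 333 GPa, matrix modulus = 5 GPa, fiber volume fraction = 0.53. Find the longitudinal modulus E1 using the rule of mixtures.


E1 = Ef*Vf + Em*(1-Vf) = 333*0.53 + 5*0.47 = 178.84 GPa

178.84 GPa


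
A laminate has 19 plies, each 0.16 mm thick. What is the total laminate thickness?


h = n * t_ply = 19 * 0.16 = 3.04 mm

3.04 mm


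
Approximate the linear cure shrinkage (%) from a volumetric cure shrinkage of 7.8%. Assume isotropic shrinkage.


Linear shrinkage ≈ vol_shrink/3 = 7.8/3 = 2.6%

2.6%


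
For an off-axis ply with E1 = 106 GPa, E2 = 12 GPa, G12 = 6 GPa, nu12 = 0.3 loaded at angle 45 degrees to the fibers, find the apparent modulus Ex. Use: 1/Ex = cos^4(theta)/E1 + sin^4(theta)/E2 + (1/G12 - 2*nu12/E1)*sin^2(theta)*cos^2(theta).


cos^4(45) = 0.25, sin^4(45) = 0.25, sin^2(45)*cos^2(45) = 0.25
1/G12 - 2*nu12/E1 = 1/6 - 2*0.3/106 = 0.161006 GPa^-1
1/Ex = 0.25/106 + 0.25/12 + 0.161006*0.25 = 0.0634434 GPa^-1
Ex = 15.76 GPa

15.76 GPa


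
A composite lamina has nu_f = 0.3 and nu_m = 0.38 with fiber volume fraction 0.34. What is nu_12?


nu_12 = nu_f*Vf + nu_m*(1-Vf) = 0.3*0.34 + 0.38*0.66 = 0.3528

0.3528


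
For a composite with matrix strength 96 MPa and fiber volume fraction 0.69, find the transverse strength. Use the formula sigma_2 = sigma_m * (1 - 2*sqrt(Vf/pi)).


factor = 1 - 2*sqrt(0.69/pi) = 0.0627
sigma_2 = 96 * 0.0627 = 6.02 MPa

6.02 MPa


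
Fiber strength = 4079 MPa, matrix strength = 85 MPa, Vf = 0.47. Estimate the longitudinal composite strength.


sigma_1 = sigma_f*Vf + sigma_m*(1-Vf) = 4079*0.47 + 85*0.53 = 1962.2 MPa

1962.2 MPa


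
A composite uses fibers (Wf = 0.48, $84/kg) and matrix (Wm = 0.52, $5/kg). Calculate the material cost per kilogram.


Cost = cost_f*Wf + cost_m*Wm = 84*0.48 + 5*0.52 = $42.92/kg

$42.92/kg


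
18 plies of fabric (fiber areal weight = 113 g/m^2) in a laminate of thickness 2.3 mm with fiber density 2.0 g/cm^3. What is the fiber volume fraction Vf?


Vf = n * FAW / (rho_f * h * 1000) = 18 * 113 / (2.0 * 2.3 * 1000) = 0.4422

0.4422


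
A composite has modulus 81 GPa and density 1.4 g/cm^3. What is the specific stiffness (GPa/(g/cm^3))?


Specific stiffness = E/rho = 81/1.4 = 57.9 GPa/(g/cm^3)

57.9 GPa/(g/cm^3)


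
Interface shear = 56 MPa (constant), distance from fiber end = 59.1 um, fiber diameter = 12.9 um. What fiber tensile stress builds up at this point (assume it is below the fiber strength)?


Force balance: sigma_f * (pi*d^2/4) = tau * (pi*d) * x  ->  sigma_f = 4 * tau * x / d
sigma_f = 4 * 56 * 59.1 / 12.9 = 1026.2 MPa

1026.2 MPa


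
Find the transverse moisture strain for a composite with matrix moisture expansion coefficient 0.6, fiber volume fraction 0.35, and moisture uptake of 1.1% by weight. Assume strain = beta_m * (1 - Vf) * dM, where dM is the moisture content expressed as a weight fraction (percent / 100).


dM = 1.1/100 = 0.011
strain = beta_m * (1-Vf) * dM = 0.6 * 0.65 * 0.011 = 0.00429

0.00429


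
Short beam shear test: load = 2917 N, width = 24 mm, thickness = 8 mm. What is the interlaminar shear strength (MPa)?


ILSS = 3F/(4bh) = 3*2917/(4*24*8) = 11.39 MPa

11.39 MPa


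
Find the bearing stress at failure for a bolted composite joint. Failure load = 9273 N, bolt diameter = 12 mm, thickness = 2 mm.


sigma_br = F/(d*h) = 9273/(12*2) = 386.4 MPa

386.4 MPa


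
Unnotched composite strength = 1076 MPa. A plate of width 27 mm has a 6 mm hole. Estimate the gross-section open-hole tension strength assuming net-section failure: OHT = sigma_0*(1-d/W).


OHT = sigma_0*(1-d/W) = 1076*(1-6/27) = 836.9 MPa

836.9 MPa


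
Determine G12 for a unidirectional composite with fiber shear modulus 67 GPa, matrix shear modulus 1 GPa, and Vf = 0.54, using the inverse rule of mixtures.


1/G12 = Vf/Gf + (1-Vf)/Gm = 0.54/67 + 0.46/1
G12 = 2.14 GPa

2.14 GPa


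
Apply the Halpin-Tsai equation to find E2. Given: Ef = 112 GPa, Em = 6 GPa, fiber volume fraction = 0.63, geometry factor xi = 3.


eta = (Ef/Em - 1)/(Ef/Em + xi) = (18.6667 - 1)/(18.6667 + 3) = 0.8154
E2 = Em*(1+xi*eta*Vf)/(1-eta*Vf) = 31.35 GPa

31.35 GPa


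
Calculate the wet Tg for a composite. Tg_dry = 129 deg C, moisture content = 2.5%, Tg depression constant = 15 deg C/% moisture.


Tg_wet = Tg_dry - k*moisture = 129 - 15*2.5 = 91.5 deg C

91.5 deg C


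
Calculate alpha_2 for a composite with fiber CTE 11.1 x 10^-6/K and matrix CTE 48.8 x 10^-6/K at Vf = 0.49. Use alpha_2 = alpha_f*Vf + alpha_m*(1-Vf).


alpha_2 = alpha_f*Vf + alpha_m*(1-Vf) = 11.1*0.49 + 48.8*0.51 = 30.3 x 10^-6/K

30.3 x 10^-6/K


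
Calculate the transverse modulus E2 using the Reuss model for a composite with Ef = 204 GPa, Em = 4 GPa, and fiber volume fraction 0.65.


1/E2 = Vf/Ef + (1-Vf)/Em = 0.65/204 + 0.35/4
E2 = 11.03 GPa

11.03 GPa


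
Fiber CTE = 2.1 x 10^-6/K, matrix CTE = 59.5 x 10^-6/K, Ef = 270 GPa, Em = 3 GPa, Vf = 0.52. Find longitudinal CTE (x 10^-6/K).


E1 = Ef*Vf + Em*(1-Vf) = 141.84
alpha_1 = (alpha_f*Ef*Vf + alpha_m*Em*(1-Vf))/E1 = 2.68 x 10^-6/K

2.68 x 10^-6/K


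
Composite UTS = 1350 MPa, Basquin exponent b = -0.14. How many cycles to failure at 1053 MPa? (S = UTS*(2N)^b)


N = 0.5 * (S/UTS)^(1/b) = 0.5 * (1053/1350)^(1/-0.14) = 2.9493 cycles

2.9493 cycles


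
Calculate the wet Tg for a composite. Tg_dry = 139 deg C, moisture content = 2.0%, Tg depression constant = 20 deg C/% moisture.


Tg_wet = Tg_dry - k*moisture = 139 - 20*2.0 = 99.0 deg C

99.0 deg C


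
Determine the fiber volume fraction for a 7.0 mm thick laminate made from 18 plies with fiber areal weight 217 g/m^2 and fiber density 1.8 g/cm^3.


Vf = n * FAW / (rho_f * h * 1000) = 18 * 217 / (1.8 * 7.0 * 1000) = 0.31

0.31


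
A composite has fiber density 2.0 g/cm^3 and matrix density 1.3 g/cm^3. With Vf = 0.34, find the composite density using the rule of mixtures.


rho_c = rho_f*Vf + rho_m*(1-Vf) = 2.0*0.34 + 1.3*0.66 = 1.538 g/cm^3

1.538 g/cm^3


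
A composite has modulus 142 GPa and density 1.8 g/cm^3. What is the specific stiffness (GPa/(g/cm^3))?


Specific stiffness = E/rho = 142/1.8 = 78.9 GPa/(g/cm^3)

78.9 GPa/(g/cm^3)


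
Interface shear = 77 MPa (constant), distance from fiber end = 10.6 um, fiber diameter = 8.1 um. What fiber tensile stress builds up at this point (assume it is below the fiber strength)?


Force balance: sigma_f * (pi*d^2/4) = tau * (pi*d) * x  ->  sigma_f = 4 * tau * x / d
sigma_f = 4 * 77 * 10.6 / 8.1 = 403.1 MPa

403.1 MPa


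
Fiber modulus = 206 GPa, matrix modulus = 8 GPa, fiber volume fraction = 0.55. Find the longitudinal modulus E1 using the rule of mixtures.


E1 = Ef*Vf + Em*(1-Vf) = 206*0.55 + 8*0.45 = 116.9 GPa

116.9 GPa


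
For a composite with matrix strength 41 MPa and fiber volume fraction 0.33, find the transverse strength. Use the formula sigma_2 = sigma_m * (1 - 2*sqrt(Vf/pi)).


factor = 1 - 2*sqrt(0.33/pi) = 0.3518
sigma_2 = 41 * 0.3518 = 14.42 MPa

14.42 MPa


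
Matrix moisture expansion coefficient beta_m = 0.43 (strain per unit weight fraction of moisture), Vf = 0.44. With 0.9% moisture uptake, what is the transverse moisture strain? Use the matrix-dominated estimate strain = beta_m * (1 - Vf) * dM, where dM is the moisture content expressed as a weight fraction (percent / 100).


dM = 0.9/100 = 0.009
strain = beta_m * (1-Vf) * dM = 0.43 * 0.56 * 0.009 = 0.0021672

0.0021672


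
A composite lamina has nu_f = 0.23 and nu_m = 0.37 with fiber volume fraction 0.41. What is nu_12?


nu_12 = nu_f*Vf + nu_m*(1-Vf) = 0.23*0.41 + 0.37*0.59 = 0.3126

0.3126


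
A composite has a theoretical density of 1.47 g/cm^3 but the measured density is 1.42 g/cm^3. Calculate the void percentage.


Void% = (rho_theo - rho_actual)/rho_theo * 100 = (1.47 - 1.42)/1.47 * 100 = 3.4%

3.4%


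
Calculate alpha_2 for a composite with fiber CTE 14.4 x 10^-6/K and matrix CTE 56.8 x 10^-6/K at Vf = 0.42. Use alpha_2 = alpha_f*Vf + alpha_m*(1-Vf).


alpha_2 = alpha_f*Vf + alpha_m*(1-Vf) = 14.4*0.42 + 56.8*0.58 = 39.0 x 10^-6/K

39.0 x 10^-6/K


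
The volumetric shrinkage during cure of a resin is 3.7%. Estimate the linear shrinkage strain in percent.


Linear shrinkage ≈ vol_shrink/3 = 3.7/3 = 1.233%

1.233%


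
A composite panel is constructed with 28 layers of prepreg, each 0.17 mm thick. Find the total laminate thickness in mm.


h = n * t_ply = 28 * 0.17 = 4.76 mm

4.76 mm


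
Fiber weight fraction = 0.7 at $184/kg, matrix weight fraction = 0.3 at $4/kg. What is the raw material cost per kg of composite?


Cost = cost_f*Wf + cost_m*Wm = 184*0.7 + 4*0.3 = $130.0/kg

$130.0/kg


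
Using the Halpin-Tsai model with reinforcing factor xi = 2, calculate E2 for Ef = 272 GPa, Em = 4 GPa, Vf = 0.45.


eta = (Ef/Em - 1)/(Ef/Em + xi) = (68.0 - 1)/(68.0 + 2) = 0.9571
E2 = Em*(1+xi*eta*Vf)/(1-eta*Vf) = 13.08 GPa

13.08 GPa


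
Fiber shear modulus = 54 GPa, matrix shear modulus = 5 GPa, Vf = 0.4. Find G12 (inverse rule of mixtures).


1/G12 = Vf/Gf + (1-Vf)/Gm = 0.4/54 + 0.6/5
G12 = 7.85 GPa

7.85 GPa


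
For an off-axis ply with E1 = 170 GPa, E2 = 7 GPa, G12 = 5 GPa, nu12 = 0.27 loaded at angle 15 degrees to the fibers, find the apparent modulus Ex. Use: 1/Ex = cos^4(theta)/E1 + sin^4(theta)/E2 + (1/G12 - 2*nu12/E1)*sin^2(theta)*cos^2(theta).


cos^4(15) = 0.870513, sin^4(15) = 0.004487, sin^2(15)*cos^2(15) = 0.0625
1/G12 - 2*nu12/E1 = 1/5 - 2*0.27/170 = 0.196824 GPa^-1
1/Ex = 0.870513/170 + 0.004487/7 + 0.196824*0.0625 = 0.0180632 GPa^-1
Ex = 55.36 GPa

55.36 GPa


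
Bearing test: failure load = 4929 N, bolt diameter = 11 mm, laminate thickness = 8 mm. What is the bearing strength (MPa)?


sigma_br = F/(d*h) = 4929/(11*8) = 56.0 MPa

56.0 MPa


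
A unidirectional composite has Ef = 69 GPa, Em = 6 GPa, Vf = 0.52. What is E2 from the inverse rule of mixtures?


1/E2 = Vf/Ef + (1-Vf)/Em = 0.52/69 + 0.48/6
E2 = 11.42 GPa

11.42 GPa


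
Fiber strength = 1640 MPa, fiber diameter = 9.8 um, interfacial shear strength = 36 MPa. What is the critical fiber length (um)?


Lc = sigma_f * d / (2 * tau_i) = 1640 * 9.8 / (2 * 36) = 223.2 um

223.2 um


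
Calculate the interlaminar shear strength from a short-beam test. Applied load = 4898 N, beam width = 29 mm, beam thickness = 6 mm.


ILSS = 3F/(4bh) = 3*4898/(4*29*6) = 21.11 MPa

21.11 MPa


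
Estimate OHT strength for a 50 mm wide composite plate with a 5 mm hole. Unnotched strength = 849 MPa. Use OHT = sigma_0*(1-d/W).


OHT = sigma_0*(1-d/W) = 849*(1-5/50) = 764.1 MPa

764.1 MPa


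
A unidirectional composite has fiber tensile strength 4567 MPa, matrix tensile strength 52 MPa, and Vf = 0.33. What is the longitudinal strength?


sigma_1 = sigma_f*Vf + sigma_m*(1-Vf) = 4567*0.33 + 52*0.67 = 1542.0 MPa

1542.0 MPa


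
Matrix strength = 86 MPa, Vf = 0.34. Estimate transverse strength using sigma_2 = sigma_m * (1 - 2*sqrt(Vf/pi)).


factor = 1 - 2*sqrt(0.34/pi) = 0.342
sigma_2 = 86 * 0.342 = 29.42 MPa

29.42 MPa


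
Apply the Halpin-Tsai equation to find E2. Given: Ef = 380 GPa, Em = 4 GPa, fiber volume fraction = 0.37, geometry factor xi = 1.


eta = (Ef/Em - 1)/(Ef/Em + xi) = (95.0 - 1)/(95.0 + 1) = 0.9792
E2 = Em*(1+xi*eta*Vf)/(1-eta*Vf) = 8.54 GPa

8.54 GPa


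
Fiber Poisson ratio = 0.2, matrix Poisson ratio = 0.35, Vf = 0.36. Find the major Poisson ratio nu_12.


nu_12 = nu_f*Vf + nu_m*(1-Vf) = 0.2*0.36 + 0.35*0.64 = 0.296

0.296


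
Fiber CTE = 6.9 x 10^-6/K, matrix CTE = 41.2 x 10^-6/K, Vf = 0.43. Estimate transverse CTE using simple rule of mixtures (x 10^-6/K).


alpha_2 = alpha_f*Vf + alpha_m*(1-Vf) = 6.9*0.43 + 41.2*0.57 = 26.5 x 10^-6/K

26.5 x 10^-6/K


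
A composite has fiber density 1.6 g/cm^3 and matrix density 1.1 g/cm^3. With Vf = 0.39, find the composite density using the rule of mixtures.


rho_c = rho_f*Vf + rho_m*(1-Vf) = 1.6*0.39 + 1.1*0.61 = 1.295 g/cm^3

1.295 g/cm^3


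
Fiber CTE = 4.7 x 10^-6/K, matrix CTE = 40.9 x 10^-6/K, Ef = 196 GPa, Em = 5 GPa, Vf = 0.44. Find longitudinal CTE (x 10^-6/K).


E1 = Ef*Vf + Em*(1-Vf) = 89.04
alpha_1 = (alpha_f*Ef*Vf + alpha_m*Em*(1-Vf))/E1 = 5.84 x 10^-6/K

5.84 x 10^-6/K


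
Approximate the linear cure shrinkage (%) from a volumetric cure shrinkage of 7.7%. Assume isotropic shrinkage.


Linear shrinkage ≈ vol_shrink/3 = 7.7/3 = 2.567%

2.567%


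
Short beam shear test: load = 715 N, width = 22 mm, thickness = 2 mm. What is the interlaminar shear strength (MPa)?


ILSS = 3F/(4bh) = 3*715/(4*22*2) = 12.19 MPa

12.19 MPa


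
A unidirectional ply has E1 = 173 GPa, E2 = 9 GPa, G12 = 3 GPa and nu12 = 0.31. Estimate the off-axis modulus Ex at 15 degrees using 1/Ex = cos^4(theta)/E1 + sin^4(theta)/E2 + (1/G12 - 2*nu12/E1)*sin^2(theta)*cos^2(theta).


cos^4(15) = 0.870513, sin^4(15) = 0.004487, sin^2(15)*cos^2(15) = 0.0625
1/G12 - 2*nu12/E1 = 1/3 - 2*0.31/173 = 0.32975 GPa^-1
1/Ex = 0.870513/173 + 0.004487/9 + 0.32975*0.0625 = 0.0261398 GPa^-1
Ex = 38.26 GPa

38.26 GPa


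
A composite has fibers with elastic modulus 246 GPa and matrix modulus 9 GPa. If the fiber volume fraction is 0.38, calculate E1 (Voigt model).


E1 = Ef*Vf + Em*(1-Vf) = 246*0.38 + 9*0.62 = 99.06 GPa

99.06 GPa


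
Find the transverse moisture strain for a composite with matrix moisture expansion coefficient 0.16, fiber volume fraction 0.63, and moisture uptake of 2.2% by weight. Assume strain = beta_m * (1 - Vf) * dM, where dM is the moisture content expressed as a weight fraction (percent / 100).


dM = 2.2/100 = 0.022
strain = beta_m * (1-Vf) * dM = 0.16 * 0.37 * 0.022 = 0.0013024

0.0013024


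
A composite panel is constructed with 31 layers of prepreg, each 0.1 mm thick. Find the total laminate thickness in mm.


h = n * t_ply = 31 * 0.1 = 3.1 mm

3.1 mm


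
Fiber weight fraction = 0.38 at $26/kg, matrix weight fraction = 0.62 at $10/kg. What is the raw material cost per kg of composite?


Cost = cost_f*Wf + cost_m*Wm = 26*0.38 + 10*0.62 = $16.08/kg

$16.08/kg


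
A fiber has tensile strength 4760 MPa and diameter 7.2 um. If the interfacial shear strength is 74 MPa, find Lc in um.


Lc = sigma_f * d / (2 * tau_i) = 4760 * 7.2 / (2 * 74) = 231.6 um

231.6 um


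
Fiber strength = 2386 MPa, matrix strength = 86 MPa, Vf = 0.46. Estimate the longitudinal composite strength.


sigma_1 = sigma_f*Vf + sigma_m*(1-Vf) = 2386*0.46 + 86*0.54 = 1144.0 MPa

1144.0 MPa


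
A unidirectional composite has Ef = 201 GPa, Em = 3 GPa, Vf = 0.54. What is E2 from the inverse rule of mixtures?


1/E2 = Vf/Ef + (1-Vf)/Em = 0.54/201 + 0.46/3
E2 = 6.41 GPa

6.41 GPa


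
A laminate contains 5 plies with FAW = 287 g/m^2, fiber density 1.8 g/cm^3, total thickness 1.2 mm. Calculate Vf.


Vf = n * FAW / (rho_f * h * 1000) = 5 * 287 / (1.8 * 1.2 * 1000) = 0.6644

0.6644


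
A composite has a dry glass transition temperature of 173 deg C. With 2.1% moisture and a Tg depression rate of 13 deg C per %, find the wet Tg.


Tg_wet = Tg_dry - k*moisture = 173 - 13*2.1 = 145.7 deg C

145.7 deg C
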